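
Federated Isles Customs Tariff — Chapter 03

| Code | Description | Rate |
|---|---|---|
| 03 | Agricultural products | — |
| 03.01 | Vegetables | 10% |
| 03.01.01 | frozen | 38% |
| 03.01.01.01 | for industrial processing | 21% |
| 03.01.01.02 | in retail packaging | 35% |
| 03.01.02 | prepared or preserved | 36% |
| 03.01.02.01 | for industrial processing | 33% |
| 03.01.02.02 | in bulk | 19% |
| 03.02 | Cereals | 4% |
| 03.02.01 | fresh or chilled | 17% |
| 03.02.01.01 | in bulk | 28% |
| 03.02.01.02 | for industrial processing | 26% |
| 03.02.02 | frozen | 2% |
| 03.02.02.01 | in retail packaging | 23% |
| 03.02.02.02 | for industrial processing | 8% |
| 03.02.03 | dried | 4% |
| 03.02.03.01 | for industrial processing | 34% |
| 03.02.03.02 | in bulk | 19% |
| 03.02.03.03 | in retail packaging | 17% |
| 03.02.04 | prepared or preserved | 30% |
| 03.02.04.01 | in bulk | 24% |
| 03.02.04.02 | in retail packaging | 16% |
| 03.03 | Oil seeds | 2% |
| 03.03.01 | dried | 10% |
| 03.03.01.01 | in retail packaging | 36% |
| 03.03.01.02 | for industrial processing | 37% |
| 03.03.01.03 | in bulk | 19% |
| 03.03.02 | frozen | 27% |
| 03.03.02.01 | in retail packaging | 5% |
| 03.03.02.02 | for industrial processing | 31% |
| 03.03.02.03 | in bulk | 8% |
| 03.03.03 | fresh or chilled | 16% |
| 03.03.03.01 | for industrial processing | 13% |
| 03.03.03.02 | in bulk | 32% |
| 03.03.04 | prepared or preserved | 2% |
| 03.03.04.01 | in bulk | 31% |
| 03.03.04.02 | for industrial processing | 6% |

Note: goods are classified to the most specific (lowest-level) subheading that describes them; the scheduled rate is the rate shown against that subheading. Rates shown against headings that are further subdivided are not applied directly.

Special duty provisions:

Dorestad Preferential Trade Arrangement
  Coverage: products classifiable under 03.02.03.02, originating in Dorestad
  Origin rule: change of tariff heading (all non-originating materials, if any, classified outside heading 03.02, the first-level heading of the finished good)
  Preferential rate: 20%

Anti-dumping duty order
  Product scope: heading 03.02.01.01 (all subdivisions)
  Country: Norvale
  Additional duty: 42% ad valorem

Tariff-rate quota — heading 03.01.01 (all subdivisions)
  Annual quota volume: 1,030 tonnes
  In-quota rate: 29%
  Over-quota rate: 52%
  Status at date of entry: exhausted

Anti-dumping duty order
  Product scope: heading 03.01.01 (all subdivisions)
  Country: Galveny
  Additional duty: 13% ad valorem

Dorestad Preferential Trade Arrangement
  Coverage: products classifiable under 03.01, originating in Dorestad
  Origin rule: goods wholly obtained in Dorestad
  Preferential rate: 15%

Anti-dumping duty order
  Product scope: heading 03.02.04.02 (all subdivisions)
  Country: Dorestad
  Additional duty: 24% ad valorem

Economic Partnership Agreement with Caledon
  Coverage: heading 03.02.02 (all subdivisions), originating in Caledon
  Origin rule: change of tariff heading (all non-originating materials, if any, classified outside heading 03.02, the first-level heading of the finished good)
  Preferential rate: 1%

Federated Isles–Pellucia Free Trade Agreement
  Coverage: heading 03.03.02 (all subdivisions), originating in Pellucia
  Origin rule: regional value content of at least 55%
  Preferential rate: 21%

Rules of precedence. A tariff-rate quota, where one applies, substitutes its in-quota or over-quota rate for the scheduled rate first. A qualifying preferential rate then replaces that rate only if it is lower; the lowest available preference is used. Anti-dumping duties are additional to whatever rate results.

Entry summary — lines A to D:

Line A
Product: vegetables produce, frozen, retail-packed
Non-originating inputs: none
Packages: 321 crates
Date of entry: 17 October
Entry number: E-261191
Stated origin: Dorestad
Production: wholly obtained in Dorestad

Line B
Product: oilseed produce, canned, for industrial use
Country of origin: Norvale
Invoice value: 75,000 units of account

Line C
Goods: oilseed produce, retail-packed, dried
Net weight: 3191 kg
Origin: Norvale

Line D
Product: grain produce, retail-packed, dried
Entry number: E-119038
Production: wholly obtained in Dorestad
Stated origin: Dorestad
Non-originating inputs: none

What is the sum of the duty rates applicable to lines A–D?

74%

Line A: vegetables → 03.01; frozen → 03.01.01; retail-packed → 03.01.01.02. Scheduled 35%. quota on 03.01.01 exhausted → over-quota 52%; Dorestad agreement on 03.02.03.02: 03.01.01.02 not covered; Dorestad agreement on 03.01: wholly obtained → 15% available; preferential 15%. → 15%.
Line B: oilseed → 03.03; canned → 03.03.04; for industrial use → 03.03.04.02. Scheduled 6%. No special measure applies. → 6%.
Line C: oilseed → 03.03; dried → 03.03.01; retail-packed → 03.03.01.01. Scheduled 36%. No special measure applies. → 36%.
Line D: grain → 03.02; dried → 03.02.03; retail-packed → 03.02.03.03. Scheduled 17%. Dorestad agreement on 03.02.03.02: 03.02.03.03 not covered; Dorestad agreement on 03.01: 03.02.03.03 not covered. → 17%.
Sum: 15% + 6% + 36% + 17% = 74%.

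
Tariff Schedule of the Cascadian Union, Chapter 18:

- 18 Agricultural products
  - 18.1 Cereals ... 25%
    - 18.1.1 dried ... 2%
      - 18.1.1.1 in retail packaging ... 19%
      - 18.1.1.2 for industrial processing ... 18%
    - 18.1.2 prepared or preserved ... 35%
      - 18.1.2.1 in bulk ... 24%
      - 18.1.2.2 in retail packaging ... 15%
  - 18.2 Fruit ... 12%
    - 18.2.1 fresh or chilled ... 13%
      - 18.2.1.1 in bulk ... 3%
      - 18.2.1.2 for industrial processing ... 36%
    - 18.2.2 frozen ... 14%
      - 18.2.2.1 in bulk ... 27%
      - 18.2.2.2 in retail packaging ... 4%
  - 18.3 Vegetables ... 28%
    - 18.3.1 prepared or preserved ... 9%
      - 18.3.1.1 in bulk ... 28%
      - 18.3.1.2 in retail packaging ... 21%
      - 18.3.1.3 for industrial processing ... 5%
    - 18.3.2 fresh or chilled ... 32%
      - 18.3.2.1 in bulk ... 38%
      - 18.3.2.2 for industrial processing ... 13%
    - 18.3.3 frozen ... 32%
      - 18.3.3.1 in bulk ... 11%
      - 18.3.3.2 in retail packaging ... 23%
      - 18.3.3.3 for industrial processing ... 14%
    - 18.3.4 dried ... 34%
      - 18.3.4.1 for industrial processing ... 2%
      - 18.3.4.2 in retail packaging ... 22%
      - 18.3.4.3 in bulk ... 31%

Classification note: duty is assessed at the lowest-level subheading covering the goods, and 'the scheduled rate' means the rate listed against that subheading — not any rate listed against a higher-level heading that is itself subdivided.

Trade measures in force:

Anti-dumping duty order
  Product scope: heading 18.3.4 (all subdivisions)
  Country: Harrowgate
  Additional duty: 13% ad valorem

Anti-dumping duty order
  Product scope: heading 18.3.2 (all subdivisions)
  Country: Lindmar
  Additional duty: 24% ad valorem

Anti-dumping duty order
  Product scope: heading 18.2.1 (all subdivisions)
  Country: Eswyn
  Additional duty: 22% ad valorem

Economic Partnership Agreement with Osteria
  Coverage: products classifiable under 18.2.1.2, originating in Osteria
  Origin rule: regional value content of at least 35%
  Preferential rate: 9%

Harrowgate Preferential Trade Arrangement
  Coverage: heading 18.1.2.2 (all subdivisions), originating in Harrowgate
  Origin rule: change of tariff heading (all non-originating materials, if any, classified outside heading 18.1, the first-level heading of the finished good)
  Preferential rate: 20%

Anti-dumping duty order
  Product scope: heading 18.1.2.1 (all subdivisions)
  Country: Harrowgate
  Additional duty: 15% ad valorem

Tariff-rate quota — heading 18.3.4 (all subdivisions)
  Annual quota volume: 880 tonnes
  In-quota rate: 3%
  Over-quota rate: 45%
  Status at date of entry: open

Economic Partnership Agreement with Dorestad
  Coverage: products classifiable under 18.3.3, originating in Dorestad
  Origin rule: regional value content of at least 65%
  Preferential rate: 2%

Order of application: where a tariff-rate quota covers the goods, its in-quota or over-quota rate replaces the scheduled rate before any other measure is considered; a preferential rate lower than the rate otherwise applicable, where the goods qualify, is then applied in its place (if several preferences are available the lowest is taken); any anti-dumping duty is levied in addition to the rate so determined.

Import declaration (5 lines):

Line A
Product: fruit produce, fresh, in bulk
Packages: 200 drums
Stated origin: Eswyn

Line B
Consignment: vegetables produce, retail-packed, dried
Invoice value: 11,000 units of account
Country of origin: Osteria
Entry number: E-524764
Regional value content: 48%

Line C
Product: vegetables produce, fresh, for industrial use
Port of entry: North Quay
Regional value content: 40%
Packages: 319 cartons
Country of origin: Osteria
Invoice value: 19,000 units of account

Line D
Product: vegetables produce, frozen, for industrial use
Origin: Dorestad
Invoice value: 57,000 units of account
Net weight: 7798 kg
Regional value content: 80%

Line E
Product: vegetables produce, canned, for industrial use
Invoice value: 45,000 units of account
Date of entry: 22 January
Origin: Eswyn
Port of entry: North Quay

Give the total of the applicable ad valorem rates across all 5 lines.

48%

Line A: fruit → 18.2; fresh → 18.2.1; in bulk → 18.2.1.1. Scheduled 3%. anti-dumping (Eswyn, 18.2.1): +22%; total 3% + 22% = 25%. → 25%.
Line B: vegetables → 18.3; dried → 18.3.4; retail-packed → 18.3.4.2. Scheduled 22%. quota on 18.3.4 open → in-quota 3%; Osteria agreement on 18.2.1.2: 18.3.4.2 not covered. → 3%.
Line C: vegetables → 18.3; fresh → 18.3.2; for industrial use → 18.3.2.2. Scheduled 13%. Osteria agreement on 18.2.1.2: 18.3.2.2 not covered. → 13%.
Line D: vegetables → 18.3; frozen → 18.3.3; for industrial use → 18.3.3.3. Scheduled 14%. Dorestad agreement on 18.3.3: RVC ≥ 65% → 2% available; preferential 2%. → 2%.
Line E: vegetables → 18.3; canned → 18.3.1; for industrial use → 18.3.1.3. Scheduled 5%. No special measure applies. → 5%.
Sum: 25% + 3% + 13% + 2% + 5% = 48%.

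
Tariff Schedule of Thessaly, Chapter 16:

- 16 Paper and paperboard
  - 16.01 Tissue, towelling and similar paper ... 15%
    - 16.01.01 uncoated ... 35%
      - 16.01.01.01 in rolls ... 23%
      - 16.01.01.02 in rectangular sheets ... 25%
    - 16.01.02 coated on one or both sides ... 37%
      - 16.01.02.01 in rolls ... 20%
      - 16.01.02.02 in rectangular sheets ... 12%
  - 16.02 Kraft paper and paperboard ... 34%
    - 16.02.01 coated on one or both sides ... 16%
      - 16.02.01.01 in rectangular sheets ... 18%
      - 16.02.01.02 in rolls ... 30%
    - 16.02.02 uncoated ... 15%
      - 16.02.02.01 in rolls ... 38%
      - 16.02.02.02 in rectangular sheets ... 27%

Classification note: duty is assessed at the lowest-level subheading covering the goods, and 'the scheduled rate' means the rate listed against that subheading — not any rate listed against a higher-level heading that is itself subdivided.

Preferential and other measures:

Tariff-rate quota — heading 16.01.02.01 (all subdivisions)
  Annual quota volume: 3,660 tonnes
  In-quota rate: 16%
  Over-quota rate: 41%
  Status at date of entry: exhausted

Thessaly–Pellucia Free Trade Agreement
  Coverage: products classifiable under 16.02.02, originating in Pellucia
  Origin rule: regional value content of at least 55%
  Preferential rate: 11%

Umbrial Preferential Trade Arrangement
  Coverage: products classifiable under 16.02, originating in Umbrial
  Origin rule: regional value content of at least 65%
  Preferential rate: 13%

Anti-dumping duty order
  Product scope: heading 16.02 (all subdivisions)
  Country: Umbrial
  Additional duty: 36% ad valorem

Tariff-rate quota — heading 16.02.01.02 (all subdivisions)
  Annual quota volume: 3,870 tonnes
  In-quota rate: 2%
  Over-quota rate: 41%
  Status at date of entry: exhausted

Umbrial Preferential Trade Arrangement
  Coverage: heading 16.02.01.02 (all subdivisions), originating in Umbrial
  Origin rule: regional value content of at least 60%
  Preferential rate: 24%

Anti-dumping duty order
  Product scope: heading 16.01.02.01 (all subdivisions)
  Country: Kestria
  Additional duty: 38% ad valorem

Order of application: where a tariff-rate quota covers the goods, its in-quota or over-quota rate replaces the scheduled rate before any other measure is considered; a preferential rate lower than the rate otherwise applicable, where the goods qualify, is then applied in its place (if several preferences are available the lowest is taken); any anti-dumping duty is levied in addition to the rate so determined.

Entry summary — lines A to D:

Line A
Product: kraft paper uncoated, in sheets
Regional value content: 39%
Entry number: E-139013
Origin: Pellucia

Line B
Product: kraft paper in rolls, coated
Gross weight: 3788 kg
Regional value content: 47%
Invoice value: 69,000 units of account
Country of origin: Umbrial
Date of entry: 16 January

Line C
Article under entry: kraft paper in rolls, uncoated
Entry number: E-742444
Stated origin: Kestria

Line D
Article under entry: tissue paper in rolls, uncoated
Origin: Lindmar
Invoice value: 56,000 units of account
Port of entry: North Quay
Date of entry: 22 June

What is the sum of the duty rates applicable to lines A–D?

Line A: kraft paper → 16.02; uncoated → 16.02.02; in sheets → 16.02.02.02. Scheduled 27%. Pellucia agreement on 16.02.02: RVC < 55%. → 27%.
Line B: kraft paper → 16.02; coated → 16.02.01; in rolls → 16.02.01.02. Scheduled 30%. quota on 16.02.01.02 exhausted → over-quota 41%; Umbrial agreement on 16.02: RVC < 65%; Umbrial agreement on 16.02.01.02: RVC < 60%; anti-dumping (Umbrial, 16.02): +36%; total 41% + 36% = 77%. → 77%.
Line C: kraft paper → 16.02; uncoated → 16.02.02; in rolls → 16.02.02.01. Scheduled 38%. No special measure applies. → 38%.
Line D: tissue paper → 16.01; uncoated → 16.01.01; in rolls → 16.01.01.01. Scheduled 23%. No special measure applies. → 23%.
Sum: 27% + 77% + 38% + 23% = 165%.

165%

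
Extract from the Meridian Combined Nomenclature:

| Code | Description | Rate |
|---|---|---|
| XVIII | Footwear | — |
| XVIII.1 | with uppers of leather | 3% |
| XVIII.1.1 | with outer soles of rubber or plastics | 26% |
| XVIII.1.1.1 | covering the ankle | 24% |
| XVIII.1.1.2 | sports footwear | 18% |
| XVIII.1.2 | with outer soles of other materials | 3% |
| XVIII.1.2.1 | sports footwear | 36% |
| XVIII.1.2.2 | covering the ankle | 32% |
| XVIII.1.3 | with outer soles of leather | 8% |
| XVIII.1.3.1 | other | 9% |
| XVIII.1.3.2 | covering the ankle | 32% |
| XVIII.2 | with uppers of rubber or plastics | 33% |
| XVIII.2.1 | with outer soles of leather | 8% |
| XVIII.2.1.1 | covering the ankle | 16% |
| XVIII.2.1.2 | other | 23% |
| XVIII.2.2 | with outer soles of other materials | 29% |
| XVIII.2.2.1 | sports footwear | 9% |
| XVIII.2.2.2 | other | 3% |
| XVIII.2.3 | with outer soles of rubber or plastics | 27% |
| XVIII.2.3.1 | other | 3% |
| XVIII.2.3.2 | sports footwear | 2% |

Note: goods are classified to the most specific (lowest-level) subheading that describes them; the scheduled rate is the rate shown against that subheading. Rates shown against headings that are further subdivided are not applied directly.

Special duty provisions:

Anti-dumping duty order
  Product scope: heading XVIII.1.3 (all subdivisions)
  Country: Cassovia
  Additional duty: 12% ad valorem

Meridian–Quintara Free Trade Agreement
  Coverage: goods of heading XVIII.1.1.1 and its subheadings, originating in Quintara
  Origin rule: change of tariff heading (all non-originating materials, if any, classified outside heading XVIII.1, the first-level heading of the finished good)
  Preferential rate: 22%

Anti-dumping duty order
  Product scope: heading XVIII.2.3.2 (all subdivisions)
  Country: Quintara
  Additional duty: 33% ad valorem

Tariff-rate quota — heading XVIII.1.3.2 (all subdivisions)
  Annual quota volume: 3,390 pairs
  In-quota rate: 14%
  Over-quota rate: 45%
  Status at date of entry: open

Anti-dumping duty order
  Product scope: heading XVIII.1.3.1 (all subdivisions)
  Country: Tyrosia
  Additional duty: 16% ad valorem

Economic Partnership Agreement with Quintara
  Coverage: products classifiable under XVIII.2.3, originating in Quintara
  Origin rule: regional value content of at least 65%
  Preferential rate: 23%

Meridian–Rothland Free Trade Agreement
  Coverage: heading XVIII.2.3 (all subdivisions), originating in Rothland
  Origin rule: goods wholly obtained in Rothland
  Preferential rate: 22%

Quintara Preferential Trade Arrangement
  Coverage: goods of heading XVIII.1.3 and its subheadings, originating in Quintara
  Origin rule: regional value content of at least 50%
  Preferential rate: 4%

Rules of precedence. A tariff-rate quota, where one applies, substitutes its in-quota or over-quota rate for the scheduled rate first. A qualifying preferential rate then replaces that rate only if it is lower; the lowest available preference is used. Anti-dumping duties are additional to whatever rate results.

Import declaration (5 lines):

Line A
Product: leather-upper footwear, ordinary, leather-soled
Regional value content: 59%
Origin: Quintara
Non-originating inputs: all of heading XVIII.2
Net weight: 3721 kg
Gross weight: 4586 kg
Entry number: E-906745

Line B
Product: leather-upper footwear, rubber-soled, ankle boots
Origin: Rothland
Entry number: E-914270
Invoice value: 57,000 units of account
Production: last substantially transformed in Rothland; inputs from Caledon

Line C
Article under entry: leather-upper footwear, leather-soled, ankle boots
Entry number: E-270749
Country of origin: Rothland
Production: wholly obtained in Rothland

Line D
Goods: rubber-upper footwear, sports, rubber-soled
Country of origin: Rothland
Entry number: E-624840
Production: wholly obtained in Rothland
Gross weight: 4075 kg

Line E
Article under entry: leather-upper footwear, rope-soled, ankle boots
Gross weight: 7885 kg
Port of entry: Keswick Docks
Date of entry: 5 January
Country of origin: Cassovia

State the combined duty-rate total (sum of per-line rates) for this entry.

Line A: leather-upper → XVIII.1; leather-soled → XVIII.1.3; ordinary → XVIII.1.3.1. Scheduled 9%. Quintara agreement on XVIII.1.1.1: XVIII.1.3.1 not covered; Quintara agreement on XVIII.2.3: XVIII.1.3.1 not covered; Quintara agreement on XVIII.1.3: RVC ≥ 50% → 4% available; preferential 4%. → 4%.
Line B: leather-upper → XVIII.1; rubber-soled → XVIII.1.1; ankle boots → XVIII.1.1.1. Scheduled 24%. Rothland agreement on XVIII.2.3: XVIII.1.1.1 not covered. → 24%.
Line C: leather-upper → XVIII.1; leather-soled → XVIII.1.3; ankle boots → XVIII.1.3.2. Scheduled 32%. quota on XVIII.1.3.2 open → in-quota 14%; Rothland agreement on XVIII.2.3: XVIII.1.3.2 not covered. → 14%.
Line D: rubber-upper → XVIII.2; rubber-soled → XVIII.2.3; sports → XVIII.2.3.2. Scheduled 2%. Rothland agreement on XVIII.2.3: wholly obtained → 22% available; preference 22% not lower than 2% → no reduction. → 2%.
Line E: leather-upper → XVIII.1; rope-soled → XVIII.1.2; ankle boots → XVIII.1.2.2. Scheduled 32%. No special measure applies. → 32%.
Sum: 4% + 24% + 14% + 2% + 32% = 76%.

76%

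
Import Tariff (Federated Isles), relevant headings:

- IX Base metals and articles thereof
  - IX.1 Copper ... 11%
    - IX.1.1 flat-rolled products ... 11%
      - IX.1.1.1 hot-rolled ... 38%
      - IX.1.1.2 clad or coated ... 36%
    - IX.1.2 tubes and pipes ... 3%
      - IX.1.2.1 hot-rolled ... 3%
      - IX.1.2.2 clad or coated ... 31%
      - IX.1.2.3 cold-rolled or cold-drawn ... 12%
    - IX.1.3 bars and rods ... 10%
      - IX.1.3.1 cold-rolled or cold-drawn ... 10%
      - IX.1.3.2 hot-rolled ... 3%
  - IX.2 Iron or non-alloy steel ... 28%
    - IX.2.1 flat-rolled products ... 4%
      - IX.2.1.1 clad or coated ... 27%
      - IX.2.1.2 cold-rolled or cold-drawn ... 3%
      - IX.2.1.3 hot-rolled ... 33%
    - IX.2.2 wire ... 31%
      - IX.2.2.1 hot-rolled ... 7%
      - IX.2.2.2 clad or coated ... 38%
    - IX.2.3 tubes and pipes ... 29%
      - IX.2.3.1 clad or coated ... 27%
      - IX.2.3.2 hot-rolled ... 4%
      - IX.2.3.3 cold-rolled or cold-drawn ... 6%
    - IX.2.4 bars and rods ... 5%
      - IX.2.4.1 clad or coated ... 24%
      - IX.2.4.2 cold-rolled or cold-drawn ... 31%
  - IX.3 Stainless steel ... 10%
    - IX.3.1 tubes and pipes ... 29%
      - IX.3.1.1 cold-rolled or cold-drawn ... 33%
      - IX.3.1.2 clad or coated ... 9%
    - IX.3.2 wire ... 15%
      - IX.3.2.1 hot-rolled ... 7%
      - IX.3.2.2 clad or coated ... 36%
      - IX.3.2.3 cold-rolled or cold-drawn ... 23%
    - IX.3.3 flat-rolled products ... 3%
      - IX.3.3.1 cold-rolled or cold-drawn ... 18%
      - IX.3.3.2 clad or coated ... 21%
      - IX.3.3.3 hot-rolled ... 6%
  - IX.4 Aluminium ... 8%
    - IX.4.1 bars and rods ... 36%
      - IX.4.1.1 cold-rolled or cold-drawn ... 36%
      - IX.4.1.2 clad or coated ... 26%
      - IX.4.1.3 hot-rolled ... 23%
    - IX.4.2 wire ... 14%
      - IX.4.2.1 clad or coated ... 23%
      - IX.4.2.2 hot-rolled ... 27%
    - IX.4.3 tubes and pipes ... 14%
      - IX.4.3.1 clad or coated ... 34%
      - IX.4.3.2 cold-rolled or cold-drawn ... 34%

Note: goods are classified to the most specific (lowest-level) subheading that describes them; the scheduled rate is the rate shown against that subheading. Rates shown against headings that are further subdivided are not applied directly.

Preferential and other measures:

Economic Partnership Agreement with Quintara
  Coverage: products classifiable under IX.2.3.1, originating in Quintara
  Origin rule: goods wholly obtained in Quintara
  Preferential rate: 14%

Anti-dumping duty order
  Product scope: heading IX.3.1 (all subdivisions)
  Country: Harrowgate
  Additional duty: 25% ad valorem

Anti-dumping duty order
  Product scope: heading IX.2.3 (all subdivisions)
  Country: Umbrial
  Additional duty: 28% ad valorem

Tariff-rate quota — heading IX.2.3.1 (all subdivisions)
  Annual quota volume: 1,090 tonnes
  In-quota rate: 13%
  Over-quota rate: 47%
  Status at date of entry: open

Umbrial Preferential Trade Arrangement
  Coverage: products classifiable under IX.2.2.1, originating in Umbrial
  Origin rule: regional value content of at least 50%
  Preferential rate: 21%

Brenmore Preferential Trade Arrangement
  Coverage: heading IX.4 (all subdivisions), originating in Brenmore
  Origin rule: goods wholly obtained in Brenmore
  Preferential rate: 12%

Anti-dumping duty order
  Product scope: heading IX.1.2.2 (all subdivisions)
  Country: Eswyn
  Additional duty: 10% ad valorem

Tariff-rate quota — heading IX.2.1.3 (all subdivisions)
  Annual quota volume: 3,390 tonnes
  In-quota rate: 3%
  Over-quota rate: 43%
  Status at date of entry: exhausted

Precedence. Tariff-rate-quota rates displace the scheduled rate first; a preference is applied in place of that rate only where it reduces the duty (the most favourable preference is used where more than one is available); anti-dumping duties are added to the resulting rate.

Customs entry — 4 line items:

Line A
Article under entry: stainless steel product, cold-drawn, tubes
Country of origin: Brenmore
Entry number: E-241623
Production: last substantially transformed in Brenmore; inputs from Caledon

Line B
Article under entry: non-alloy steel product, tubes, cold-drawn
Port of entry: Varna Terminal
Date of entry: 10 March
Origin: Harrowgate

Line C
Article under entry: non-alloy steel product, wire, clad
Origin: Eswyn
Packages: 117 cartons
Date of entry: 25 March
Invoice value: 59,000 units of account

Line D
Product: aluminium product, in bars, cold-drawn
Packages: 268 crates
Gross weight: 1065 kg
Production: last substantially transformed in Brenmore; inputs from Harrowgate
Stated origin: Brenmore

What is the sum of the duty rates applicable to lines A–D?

Line A: stainless steel → IX.3; tubes → IX.3.1; cold-drawn → IX.3.1.1. Scheduled 33%. Brenmore agreement on IX.4: IX.3.1.1 not covered. → 33%.
Line B: non-alloy steel → IX.2; tubes → IX.2.3; cold-drawn → IX.2.3.3. Scheduled 6%. No special measure applies. → 6%.
Line C: non-alloy steel → IX.2; wire → IX.2.2; clad → IX.2.2.2. Scheduled 38%. No special measure applies. → 38%.
Line D: aluminium → IX.4; in bars → IX.4.1; cold-drawn → IX.4.1.1. Scheduled 36%. Brenmore agreement on IX.4: not wholly obtained. → 36%.
Sum: 33% + 6% + 38% + 36% = 113%.

113%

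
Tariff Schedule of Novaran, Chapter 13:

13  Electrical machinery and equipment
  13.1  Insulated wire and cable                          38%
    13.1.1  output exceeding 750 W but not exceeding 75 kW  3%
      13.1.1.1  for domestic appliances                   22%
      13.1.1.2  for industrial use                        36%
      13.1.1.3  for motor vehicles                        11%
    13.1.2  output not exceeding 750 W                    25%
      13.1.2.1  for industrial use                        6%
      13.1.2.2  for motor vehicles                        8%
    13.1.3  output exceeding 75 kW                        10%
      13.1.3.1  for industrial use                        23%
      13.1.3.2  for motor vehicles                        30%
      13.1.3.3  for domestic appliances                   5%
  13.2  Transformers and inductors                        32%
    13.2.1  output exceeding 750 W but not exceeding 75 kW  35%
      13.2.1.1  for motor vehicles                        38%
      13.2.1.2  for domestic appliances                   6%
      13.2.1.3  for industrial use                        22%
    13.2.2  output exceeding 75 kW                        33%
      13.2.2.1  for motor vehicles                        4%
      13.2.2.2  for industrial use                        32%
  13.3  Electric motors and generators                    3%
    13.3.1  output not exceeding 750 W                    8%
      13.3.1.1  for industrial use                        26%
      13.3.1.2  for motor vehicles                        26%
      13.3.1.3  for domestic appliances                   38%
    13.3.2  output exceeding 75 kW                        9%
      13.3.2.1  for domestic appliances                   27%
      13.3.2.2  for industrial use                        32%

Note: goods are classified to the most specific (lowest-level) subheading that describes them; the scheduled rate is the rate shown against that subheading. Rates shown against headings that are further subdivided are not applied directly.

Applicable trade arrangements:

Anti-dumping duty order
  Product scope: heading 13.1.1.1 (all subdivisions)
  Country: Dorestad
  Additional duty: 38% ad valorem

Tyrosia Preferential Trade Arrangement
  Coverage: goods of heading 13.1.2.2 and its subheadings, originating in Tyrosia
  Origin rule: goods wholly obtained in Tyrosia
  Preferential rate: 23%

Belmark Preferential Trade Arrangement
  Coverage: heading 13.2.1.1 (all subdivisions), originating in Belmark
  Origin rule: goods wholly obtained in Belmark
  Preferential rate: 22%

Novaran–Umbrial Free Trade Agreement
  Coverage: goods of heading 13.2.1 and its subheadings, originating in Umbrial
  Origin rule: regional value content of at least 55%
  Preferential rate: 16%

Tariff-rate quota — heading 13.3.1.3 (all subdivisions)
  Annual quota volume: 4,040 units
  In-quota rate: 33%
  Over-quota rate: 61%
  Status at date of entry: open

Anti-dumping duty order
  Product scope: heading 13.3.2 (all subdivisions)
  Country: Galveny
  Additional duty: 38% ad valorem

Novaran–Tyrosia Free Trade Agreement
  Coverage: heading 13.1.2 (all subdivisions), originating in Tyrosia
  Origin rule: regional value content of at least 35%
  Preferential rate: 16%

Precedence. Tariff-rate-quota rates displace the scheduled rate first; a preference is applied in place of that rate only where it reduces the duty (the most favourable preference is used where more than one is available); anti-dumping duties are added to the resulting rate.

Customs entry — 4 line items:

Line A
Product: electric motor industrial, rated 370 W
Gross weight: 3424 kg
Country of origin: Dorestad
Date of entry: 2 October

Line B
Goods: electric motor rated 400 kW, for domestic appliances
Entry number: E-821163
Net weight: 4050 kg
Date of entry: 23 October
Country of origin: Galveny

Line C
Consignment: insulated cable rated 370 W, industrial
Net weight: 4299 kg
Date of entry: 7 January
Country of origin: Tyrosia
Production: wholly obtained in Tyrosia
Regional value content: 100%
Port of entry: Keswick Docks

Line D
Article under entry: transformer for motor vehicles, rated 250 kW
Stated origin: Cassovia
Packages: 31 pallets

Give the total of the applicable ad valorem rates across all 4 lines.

Line A: electric motor → 13.3; rated 370 W → 13.3.1; industrial → 13.3.1.1. Scheduled 26%. No special measure applies. → 26%.
Line B: electric motor → 13.3; rated 400 kW → 13.3.2; for domestic appliances → 13.3.2.1. Scheduled 27%. anti-dumping (Galveny, 13.3.2): +38%; total 27% + 38% = 65%. → 65%.
Line C: insulated cable → 13.1; rated 370 W → 13.1.2; industrial → 13.1.2.1. Scheduled 6%. Tyrosia agreement on 13.1.2.2: 13.1.2.1 not covered; Tyrosia agreement on 13.1.2: RVC ≥ 35% → 16% available; preference 16% not lower than 6% → no reduction. → 6%.
Line D: transformer → 13.2; rated 250 kW → 13.2.2; for motor vehicles → 13.2.2.1. Scheduled 4%. No special measure applies. → 4%.
Sum: 26% + 65% + 6% + 4% = 101%.

101%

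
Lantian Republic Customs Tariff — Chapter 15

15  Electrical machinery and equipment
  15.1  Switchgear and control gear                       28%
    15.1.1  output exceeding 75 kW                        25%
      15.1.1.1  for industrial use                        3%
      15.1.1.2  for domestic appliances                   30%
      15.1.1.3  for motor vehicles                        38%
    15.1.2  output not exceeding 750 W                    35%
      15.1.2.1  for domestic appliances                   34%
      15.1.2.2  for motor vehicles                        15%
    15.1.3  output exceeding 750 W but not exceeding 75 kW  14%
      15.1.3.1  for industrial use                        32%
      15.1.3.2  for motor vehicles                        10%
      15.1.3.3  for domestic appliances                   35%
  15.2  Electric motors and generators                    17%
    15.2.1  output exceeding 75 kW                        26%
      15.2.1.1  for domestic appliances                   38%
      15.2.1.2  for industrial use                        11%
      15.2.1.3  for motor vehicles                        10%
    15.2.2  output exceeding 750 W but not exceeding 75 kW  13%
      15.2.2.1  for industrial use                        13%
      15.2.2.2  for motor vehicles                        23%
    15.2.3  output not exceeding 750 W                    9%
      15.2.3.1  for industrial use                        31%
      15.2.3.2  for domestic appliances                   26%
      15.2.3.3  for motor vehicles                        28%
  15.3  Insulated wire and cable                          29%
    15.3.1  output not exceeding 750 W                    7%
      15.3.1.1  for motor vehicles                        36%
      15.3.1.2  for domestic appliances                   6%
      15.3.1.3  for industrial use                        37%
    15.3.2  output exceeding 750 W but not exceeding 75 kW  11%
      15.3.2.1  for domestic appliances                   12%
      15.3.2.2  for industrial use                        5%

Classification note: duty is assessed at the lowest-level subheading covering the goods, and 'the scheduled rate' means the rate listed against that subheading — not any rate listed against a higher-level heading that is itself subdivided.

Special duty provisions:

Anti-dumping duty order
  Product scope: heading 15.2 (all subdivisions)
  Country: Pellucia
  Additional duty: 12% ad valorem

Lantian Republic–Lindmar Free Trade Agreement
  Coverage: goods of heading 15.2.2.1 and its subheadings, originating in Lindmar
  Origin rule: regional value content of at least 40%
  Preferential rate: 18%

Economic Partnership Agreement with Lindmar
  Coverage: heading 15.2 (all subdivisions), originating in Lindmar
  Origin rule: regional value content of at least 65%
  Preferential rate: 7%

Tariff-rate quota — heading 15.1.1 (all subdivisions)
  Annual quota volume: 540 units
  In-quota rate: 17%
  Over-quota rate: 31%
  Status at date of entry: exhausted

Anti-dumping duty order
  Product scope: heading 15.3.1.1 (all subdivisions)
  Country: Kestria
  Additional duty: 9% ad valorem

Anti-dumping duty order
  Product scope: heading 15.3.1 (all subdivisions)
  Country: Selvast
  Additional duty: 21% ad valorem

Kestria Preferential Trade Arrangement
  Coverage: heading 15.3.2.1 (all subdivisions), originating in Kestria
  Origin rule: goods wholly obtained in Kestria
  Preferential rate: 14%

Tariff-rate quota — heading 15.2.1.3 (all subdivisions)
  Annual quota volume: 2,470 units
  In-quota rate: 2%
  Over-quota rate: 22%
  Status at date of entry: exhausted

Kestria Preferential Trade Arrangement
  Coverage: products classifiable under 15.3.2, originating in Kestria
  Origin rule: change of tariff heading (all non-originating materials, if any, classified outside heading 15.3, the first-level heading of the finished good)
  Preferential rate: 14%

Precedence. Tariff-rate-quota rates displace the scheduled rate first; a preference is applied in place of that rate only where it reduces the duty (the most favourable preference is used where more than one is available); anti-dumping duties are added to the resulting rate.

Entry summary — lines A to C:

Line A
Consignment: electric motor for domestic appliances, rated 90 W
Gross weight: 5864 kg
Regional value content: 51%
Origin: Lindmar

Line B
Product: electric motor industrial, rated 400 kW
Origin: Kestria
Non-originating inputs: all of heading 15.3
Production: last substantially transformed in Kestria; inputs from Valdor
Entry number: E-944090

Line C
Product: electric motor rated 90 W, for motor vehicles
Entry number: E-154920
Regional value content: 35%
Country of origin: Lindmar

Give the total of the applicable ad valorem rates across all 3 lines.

65%

Line A: electric motor → 15.2; rated 90 W → 15.2.3; for domestic appliances → 15.2.3.2. Scheduled 26%. Lindmar agreement on 15.2.2.1: 15.2.3.2 not covered; Lindmar agreement on 15.2: RVC < 65%. → 26%.
Line B: electric motor → 15.2; rated 400 kW → 15.2.1; industrial → 15.2.1.2. Scheduled 11%. Kestria agreement on 15.3.2.1: 15.2.1.2 not covered; Kestria agreement on 15.3.2: 15.2.1.2 not covered. → 11%.
Line C: electric motor → 15.2; rated 90 W → 15.2.3; for motor vehicles → 15.2.3.3. Scheduled 28%. Lindmar agreement on 15.2.2.1: 15.2.3.3 not covered; Lindmar agreement on 15.2: RVC < 65%. → 28%.
Sum: 26% + 11% + 28% = 65%.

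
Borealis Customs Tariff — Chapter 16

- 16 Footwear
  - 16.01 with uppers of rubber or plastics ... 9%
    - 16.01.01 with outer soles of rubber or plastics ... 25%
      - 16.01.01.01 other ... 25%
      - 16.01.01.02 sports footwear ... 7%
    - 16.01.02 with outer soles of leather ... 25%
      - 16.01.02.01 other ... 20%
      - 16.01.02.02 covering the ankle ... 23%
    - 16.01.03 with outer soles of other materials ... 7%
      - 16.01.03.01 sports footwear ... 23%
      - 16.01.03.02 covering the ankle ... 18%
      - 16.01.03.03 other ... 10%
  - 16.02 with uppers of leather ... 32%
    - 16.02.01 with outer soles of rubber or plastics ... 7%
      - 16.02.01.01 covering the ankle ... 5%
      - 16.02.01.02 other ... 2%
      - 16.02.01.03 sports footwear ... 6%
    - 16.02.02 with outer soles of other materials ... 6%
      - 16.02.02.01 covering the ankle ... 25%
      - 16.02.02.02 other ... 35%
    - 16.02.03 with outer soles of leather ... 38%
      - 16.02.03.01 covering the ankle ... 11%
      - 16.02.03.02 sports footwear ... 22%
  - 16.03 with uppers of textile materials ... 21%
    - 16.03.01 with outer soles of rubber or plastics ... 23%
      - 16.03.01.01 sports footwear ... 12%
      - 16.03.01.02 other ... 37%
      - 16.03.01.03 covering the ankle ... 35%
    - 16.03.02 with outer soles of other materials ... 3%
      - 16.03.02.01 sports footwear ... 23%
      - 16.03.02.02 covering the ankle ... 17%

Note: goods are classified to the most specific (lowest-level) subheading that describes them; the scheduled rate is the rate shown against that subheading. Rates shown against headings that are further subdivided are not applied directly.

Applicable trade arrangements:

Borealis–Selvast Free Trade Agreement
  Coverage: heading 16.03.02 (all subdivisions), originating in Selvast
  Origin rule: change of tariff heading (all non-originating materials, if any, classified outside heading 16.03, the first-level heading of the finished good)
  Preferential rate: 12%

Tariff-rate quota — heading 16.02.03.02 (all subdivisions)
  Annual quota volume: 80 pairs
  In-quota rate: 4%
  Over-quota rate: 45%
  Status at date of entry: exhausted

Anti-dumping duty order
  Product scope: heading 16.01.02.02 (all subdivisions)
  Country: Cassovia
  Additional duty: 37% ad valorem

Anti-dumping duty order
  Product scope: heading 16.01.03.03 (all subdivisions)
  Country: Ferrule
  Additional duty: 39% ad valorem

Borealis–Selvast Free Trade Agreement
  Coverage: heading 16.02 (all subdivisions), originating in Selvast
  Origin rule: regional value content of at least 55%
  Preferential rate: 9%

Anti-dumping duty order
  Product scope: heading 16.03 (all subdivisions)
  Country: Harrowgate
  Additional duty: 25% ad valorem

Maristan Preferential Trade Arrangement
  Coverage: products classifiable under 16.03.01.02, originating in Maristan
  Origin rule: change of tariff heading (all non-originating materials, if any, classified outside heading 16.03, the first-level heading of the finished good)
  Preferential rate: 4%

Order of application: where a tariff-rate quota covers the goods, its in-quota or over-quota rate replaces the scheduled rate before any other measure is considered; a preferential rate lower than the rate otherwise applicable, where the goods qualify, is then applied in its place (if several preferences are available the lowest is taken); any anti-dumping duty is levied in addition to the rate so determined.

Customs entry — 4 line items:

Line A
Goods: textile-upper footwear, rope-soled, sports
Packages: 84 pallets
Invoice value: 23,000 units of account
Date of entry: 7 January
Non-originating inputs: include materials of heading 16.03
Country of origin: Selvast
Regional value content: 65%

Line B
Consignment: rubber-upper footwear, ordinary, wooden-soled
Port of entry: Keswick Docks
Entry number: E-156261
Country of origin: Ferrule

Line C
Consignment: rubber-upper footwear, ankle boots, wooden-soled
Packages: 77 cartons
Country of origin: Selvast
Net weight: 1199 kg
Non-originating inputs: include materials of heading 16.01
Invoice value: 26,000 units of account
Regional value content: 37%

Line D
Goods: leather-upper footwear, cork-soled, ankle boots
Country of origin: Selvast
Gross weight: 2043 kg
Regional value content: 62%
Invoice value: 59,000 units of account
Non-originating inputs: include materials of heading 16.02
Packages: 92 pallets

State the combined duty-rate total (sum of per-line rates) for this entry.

Line A: textile-upper → 16.03; rope-soled → 16.03.02; sports → 16.03.02.01. Scheduled 23%. Selvast agreement on 16.03.02: CTH not met; Selvast agreement on 16.02: 16.03.02.01 not covered. → 23%.
Line B: rubber-upper → 16.01; wooden-soled → 16.01.03; ordinary → 16.01.03.03. Scheduled 10%. anti-dumping (Ferrule, 16.01.03.03): +39%; total 10% + 39% = 49%. → 49%.
Line C: rubber-upper → 16.01; wooden-soled → 16.01.03; ankle boots → 16.01.03.02. Scheduled 18%. Selvast agreement on 16.03.02: 16.01.03.02 not covered; Selvast agreement on 16.02: 16.01.03.02 not covered. → 18%.
Line D: leather-upper → 16.02; cork-soled → 16.02.02; ankle boots → 16.02.02.01. Scheduled 25%. Selvast agreement on 16.03.02: 16.02.02.01 not covered; Selvast agreement on 16.02: RVC ≥ 55% → 9% available; preferential 9%. → 9%.
Sum: 23% + 49% + 18% + 9% = 99%.

99%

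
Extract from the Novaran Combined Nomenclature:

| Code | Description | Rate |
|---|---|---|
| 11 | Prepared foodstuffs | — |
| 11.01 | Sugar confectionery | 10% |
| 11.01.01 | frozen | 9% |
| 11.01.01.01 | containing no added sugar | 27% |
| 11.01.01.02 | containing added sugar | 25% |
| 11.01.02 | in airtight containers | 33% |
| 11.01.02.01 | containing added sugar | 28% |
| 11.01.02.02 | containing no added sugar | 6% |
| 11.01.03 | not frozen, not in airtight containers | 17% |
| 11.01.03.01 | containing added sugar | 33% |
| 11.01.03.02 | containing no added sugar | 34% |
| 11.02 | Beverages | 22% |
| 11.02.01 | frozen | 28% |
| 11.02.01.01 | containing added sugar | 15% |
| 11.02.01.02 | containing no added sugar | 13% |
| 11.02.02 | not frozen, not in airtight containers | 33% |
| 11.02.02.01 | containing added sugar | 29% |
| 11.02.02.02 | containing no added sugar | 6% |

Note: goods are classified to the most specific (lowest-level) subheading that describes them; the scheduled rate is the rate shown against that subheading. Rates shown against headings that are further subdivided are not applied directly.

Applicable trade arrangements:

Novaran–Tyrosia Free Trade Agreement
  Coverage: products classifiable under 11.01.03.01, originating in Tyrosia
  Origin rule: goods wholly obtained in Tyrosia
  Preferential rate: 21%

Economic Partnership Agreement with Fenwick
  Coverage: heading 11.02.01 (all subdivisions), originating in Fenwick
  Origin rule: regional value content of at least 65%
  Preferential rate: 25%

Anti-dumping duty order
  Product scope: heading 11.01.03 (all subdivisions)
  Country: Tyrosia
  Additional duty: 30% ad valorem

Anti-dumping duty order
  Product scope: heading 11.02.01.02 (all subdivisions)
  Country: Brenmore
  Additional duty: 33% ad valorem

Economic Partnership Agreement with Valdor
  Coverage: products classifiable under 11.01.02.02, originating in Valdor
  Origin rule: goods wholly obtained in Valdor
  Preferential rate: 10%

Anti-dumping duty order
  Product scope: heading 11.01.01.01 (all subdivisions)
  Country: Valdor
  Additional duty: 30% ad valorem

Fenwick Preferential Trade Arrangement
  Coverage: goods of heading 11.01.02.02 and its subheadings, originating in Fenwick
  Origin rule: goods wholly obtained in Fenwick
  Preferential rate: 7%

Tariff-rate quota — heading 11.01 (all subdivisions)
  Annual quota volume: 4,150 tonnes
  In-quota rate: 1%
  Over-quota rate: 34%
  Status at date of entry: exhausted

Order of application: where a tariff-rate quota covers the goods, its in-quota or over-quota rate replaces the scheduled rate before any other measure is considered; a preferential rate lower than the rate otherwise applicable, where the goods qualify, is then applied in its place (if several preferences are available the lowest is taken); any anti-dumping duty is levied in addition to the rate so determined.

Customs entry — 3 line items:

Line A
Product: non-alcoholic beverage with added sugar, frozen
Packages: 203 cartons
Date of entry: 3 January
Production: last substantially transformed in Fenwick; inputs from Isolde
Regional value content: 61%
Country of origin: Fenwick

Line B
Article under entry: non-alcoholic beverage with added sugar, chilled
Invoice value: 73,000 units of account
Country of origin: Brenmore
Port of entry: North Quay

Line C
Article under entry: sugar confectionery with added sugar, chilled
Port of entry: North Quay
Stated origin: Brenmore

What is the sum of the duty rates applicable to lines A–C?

Line A: non-alcoholic beverage → 11.02; frozen → 11.02.01; with added sugar → 11.02.01.01. Scheduled 15%. Fenwick agreement on 11.02.01: RVC < 65%; Fenwick agreement on 11.01.02.02: 11.02.01.01 not covered. → 15%.
Line B: non-alcoholic beverage → 11.02; chilled → 11.02.02; with added sugar → 11.02.02.01. Scheduled 29%. No special measure applies. → 29%.
Line C: sugar confectionery → 11.01; chilled → 11.01.03; with added sugar → 11.01.03.01. Scheduled 33%. quota on 11.01 exhausted → over-quota 34%. → 34%.
Sum: 15% + 29% + 34% = 78%.

78%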